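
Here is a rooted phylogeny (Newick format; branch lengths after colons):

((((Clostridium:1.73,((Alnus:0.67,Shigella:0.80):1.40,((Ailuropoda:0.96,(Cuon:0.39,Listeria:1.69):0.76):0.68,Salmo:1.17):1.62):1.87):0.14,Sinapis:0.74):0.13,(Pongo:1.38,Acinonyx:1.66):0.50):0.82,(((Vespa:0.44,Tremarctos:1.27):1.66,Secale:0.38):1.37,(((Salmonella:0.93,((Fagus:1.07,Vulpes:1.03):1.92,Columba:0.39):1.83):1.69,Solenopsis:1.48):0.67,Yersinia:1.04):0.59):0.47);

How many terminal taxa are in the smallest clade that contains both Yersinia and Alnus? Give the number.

The MRCA of Yersinia and Alnus is the root, so the clade is the entire tree.
That clade contains 19 terminal taxa: Acinonyx, Ailuropoda, Alnus, Clostridium, Columba, Cuon, Fagus, Listeria, Pongo, Salmo, Salmonella, Secale, Shigella, Sinapis, Solenopsis, Tremarctos, Vespa, Vulpes, Yersinia.

19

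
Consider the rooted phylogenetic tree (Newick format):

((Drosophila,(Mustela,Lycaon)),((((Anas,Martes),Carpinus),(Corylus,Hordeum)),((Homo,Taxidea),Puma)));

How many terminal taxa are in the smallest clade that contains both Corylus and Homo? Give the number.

The MRCA of Corylus and Homo is the node subtending ((((Anas,Martes),Carpinus),(Corylus,Hordeum)),((Homo,Taxidea),Puma)).
That clade contains 8 terminal taxa: Anas, Carpinus, Corylus, Homo, Hordeum, Martes, Puma, Taxidea.

8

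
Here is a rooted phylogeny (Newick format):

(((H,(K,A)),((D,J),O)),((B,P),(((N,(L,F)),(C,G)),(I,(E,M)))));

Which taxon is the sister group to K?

K attaches to the tree at the node subtending (K,A).
The other lineage descending from that same node — the sister group — is the single tip A.

A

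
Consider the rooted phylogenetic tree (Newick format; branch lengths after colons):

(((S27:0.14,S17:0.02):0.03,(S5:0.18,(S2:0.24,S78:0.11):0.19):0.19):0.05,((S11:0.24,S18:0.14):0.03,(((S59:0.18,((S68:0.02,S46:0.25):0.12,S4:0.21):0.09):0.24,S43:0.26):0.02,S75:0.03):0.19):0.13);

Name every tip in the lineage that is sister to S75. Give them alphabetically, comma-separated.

S75 attaches to the tree at the node subtending (((S59,((S68,S46),S4)),S43),S75).
The other lineage descending from that same node — the sister group — is ((S59,((S68,S46),S4)),S43); its 5 tips in alphabetical order are the answer.

S4, S43, S46, S59, S68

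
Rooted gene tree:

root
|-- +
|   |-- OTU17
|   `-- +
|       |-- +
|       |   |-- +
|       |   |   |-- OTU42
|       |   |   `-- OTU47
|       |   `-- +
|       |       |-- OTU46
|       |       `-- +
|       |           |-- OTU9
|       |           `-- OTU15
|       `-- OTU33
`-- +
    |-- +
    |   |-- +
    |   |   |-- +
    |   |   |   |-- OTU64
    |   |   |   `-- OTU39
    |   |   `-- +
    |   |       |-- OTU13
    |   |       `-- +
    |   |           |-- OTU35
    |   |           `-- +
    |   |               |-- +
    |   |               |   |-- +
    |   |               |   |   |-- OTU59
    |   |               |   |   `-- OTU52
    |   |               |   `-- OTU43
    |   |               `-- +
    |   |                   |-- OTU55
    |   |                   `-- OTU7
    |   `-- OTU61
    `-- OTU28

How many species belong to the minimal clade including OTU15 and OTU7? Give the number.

The MRCA of OTU15 and OTU7 is the root, so the clade is the entire tree.
That clade contains 18 terminal taxa: OTU13, OTU15, OTU17, OTU28, OTU33, OTU35, OTU39, OTU42, OTU43, OTU46, OTU47, OTU52, OTU55, OTU59, OTU61, OTU64, OTU7, OTU9.

18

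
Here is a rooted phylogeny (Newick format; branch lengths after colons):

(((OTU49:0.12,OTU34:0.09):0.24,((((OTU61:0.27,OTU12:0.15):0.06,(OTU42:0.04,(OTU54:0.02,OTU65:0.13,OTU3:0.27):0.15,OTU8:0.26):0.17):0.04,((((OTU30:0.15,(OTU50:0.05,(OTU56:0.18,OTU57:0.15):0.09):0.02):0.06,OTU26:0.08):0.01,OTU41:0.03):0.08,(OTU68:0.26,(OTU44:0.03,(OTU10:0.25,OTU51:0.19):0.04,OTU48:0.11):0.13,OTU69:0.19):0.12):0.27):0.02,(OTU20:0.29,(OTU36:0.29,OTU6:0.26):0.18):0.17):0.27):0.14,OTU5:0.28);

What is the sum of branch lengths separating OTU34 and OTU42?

0.87

The path runs OTU34 → … → MRCA → … → OTU42; the MRCA is the node subtending ((OTU49,OTU34),((((OTU61,OTU12),(OTU42,(OTU54,OTU65,OTU3),OTU8)),((((OTU30,(OTU50,(OTU56,OTU57))),OTU26),OTU41),(OTU68,(OTU44,(OTU10,OTU51),OTU48),OTU69))),(OTU20,(OTU36,OTU6)))).
Branch lengths along that path: 0.09 + 0.24 + 0.27 + 0.02 + 0.04 + 0.17 + 0.04 = 0.87.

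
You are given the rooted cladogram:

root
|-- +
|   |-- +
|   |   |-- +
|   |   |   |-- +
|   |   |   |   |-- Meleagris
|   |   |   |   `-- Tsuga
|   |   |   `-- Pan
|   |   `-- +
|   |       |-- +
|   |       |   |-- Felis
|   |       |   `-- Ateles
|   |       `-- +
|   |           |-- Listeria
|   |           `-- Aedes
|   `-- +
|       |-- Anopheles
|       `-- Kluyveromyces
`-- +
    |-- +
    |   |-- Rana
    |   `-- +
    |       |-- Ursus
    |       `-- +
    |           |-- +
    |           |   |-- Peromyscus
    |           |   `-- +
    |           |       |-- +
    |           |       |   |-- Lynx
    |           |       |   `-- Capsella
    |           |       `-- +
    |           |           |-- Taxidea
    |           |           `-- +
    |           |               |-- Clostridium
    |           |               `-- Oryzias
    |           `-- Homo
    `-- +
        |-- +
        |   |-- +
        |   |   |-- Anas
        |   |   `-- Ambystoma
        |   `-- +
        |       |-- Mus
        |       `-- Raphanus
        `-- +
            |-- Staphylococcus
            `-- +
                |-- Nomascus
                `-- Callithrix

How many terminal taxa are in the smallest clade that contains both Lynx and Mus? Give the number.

The MRCA of Lynx and Mus is the node subtending ((Rana,(Ursus,((Peromyscus,((Lynx,Capsella),(Taxidea,(Clostridium,Oryzias)))),Homo))),(((Anas,Ambystoma),(Mus,Raphanus)),(Staphylococcus,(Nomascus,Callithrix)))).
That clade contains 16 terminal taxa: Ambystoma, Anas, Callithrix, Capsella, Clostridium, Homo, Lynx, Mus, Nomascus, Oryzias, Peromyscus, Rana, Raphanus, Staphylococcus, Taxidea, Ursus.

16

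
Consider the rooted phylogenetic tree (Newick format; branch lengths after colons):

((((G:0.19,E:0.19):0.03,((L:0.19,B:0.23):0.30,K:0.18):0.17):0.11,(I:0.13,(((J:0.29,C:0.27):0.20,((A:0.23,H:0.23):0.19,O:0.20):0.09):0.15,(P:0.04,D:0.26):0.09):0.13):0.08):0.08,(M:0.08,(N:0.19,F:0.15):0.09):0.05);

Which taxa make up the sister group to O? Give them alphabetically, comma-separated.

A, H

O attaches to the tree at the node subtending ((A,H),O).
The other lineage descending from that same node — the sister group — is (A,H); its 2 tips in alphabetical order are the answer.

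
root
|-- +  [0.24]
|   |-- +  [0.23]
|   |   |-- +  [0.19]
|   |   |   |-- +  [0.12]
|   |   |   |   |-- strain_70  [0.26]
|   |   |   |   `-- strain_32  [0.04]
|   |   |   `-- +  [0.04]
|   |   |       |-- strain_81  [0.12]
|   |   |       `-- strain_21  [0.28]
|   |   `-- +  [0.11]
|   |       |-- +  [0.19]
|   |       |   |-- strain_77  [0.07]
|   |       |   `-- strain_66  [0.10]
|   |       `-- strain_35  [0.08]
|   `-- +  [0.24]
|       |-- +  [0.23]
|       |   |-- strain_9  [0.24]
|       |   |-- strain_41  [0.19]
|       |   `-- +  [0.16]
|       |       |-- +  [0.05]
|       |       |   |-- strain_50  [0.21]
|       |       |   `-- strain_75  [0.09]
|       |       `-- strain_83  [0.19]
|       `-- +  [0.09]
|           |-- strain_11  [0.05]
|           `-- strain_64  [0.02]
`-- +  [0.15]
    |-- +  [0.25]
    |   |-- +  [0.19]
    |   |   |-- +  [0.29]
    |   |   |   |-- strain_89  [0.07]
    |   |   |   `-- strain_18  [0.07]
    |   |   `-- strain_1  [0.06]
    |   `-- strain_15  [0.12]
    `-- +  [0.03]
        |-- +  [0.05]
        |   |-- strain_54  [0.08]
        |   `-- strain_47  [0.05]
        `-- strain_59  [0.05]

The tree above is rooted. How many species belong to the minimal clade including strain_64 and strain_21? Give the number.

14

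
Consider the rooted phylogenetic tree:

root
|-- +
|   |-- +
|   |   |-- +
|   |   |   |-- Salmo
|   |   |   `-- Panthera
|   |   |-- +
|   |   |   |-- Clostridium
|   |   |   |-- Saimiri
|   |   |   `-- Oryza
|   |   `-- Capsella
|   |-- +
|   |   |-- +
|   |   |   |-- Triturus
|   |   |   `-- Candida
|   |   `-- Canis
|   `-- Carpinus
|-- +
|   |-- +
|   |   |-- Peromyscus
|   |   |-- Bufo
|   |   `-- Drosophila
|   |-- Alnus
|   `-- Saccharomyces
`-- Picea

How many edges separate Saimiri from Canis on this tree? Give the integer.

The MRCA of Saimiri and Canis is the node subtending (((Salmo,Panthera),(Clostridium,Saimiri,Oryza),Capsella),((Triturus,Candida),Canis),Carpinus).
From Saimiri up to that node: 3 branches. From Canis up to the same node: 2 branches. Total: 3 + 2 = 5.

5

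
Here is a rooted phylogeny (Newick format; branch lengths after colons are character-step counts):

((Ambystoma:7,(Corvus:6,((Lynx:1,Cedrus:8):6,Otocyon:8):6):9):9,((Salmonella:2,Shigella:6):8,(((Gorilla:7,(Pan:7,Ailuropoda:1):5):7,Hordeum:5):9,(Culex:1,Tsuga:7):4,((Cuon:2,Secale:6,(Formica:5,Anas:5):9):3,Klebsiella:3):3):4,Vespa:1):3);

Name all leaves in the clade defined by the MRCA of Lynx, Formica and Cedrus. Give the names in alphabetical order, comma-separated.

Ailuropoda, Ambystoma, Anas, Cedrus, Corvus, Culex, Cuon, Formica, Gorilla, Hordeum, Klebsiella, Lynx, Otocyon, Pan, Salmonella, Secale, Shigella, Tsuga, Vespa

Tracing Lynx: it sits inside (Lynx,Cedrus).
Tracing Formica: it sits inside (Formica,Anas).
Tracing Cedrus: it sits inside (Lynx,Cedrus).
The smallest clade enclosing all 3 is the whole tree (their MRCA is the root), so the answer is all 19 tips in alphabetical order.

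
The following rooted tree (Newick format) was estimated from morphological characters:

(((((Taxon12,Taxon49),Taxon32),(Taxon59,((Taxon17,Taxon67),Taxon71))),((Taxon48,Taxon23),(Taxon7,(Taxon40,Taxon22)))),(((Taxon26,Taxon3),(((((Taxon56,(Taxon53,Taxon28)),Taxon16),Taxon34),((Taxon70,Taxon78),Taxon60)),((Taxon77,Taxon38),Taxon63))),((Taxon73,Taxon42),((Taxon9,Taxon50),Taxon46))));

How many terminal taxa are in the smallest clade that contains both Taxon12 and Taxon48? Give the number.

12

The MRCA of Taxon12 and Taxon48 is the node subtending ((((Taxon12,Taxon49),Taxon32),(Taxon59,((Taxon17,Taxon67),Taxon71))),((Taxon48,Taxon23),(Taxon7,(Taxon40,Taxon22)))).
That clade contains 12 terminal taxa: Taxon12, Taxon17, Taxon22, Taxon23, Taxon32, Taxon40, Taxon48, Taxon49, Taxon59, Taxon67, Taxon7, Taxon71.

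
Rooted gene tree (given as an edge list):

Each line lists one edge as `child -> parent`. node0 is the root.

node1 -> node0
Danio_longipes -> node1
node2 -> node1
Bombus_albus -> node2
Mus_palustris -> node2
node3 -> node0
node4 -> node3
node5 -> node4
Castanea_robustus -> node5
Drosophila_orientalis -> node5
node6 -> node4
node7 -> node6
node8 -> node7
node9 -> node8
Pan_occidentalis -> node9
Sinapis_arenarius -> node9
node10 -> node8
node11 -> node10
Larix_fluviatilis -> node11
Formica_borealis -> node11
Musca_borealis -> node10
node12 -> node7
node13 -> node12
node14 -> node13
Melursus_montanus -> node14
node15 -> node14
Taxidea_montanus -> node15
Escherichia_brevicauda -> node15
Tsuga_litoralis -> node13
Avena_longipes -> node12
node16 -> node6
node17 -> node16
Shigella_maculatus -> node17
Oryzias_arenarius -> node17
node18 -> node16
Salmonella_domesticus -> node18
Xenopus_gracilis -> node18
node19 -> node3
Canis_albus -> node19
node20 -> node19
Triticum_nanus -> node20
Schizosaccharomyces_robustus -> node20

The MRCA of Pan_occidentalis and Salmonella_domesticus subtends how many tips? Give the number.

The MRCA of Pan_occidentalis and Salmonella_domesticus is the node subtending ((((Pan_occidentalis,Sinapis_arenarius),((Larix_fluviatilis,Formica_borealis),Musca_borealis)),(((Melursus_montanus,(Taxidea_montanus,Escherichia_brevicauda)),Tsuga_litoralis),Avena_longipes)),((Shigella_maculatus,Oryzias_arenarius),(Salmonella_domesticus,Xenopus_gracilis))).
That clade contains 14 terminal taxa: Avena_longipes, Escherichia_brevicauda, Formica_borealis, Larix_fluviatilis, Melursus_montanus, Musca_borealis, Oryzias_arenarius, Pan_occidentalis, Salmonella_domesticus, Shigella_maculatus, Sinapis_arenarius, Taxidea_montanus, Tsuga_litoralis, Xenopus_gracilis.

14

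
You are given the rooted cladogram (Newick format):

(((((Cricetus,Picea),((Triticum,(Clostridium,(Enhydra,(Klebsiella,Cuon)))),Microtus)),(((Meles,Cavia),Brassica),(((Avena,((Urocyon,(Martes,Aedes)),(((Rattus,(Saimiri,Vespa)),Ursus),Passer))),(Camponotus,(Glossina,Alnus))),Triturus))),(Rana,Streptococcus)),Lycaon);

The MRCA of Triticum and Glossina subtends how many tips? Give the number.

The MRCA of Triticum and Glossina is the node subtending (((Cricetus,Picea),((Triticum,(Clostridium,(Enhydra,(Klebsiella,Cuon)))),Microtus)),(((Meles,Cavia),Brassica),(((Avena,((Urocyon,(Martes,Aedes)),(((Rattus,(Saimiri,Vespa)),Ursus),Passer))),(Camponotus,(Glossina,Alnus))),Triturus))).
That clade contains 24 terminal taxa: Aedes, Alnus, Avena, Brassica, Camponotus, Cavia, Clostridium, Cricetus, Cuon, Enhydra, Glossina, Klebsiella, Martes, Meles, Microtus, Passer, Picea, Rattus, Saimiri, Triticum, Triturus, Urocyon, Ursus, Vespa.

24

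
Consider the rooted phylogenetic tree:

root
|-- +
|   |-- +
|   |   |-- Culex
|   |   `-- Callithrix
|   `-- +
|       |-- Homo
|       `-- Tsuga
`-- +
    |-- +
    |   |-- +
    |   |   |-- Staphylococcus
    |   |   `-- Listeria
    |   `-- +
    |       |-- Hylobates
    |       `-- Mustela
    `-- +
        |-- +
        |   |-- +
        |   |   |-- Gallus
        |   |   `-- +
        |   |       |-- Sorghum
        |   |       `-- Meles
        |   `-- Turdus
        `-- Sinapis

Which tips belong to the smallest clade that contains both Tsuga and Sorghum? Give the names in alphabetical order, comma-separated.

Callithrix, Culex, Gallus, Homo, Hylobates, Listeria, Meles, Mustela, Sinapis, Sorghum, Staphylococcus, Tsuga, Turdus

Tracing Tsuga: it sits inside (Homo,Tsuga).
Tracing Sorghum: it sits inside (Sorghum,Meles).
The smallest clade enclosing both is the whole tree (their MRCA is the root), so the answer is all 13 tips in alphabetical order.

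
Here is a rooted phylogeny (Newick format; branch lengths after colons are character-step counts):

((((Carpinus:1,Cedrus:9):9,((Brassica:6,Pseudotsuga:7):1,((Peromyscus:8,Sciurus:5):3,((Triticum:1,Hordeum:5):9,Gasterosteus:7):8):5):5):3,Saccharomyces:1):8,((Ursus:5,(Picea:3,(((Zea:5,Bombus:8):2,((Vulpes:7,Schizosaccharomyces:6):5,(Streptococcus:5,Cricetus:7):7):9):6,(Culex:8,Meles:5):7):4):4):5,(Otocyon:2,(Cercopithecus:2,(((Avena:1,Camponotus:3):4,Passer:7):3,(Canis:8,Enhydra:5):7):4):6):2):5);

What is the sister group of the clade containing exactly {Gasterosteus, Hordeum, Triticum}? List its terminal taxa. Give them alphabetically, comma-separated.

The clade containing exactly {Gasterosteus, Hordeum, Triticum} attaches to the tree at the node subtending ((Peromyscus,Sciurus),((Triticum,Hordeum),Gasterosteus)).
The other lineage descending from that same node — the sister group — is (Peromyscus,Sciurus); its 2 tips in alphabetical order are the answer.

Peromyscus, Sciurus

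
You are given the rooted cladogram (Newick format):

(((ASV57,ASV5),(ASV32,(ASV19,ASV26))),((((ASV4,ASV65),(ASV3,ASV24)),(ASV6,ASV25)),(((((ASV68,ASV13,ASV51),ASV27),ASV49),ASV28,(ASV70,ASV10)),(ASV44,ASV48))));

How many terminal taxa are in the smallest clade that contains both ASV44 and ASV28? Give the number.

10

The MRCA of ASV44 and ASV28 is the node subtending (((((ASV68,ASV13,ASV51),ASV27),ASV49),ASV28,(ASV70,ASV10)),(ASV44,ASV48)).
That clade contains 10 terminal taxa: ASV10, ASV13, ASV27, ASV28, ASV44, ASV48, ASV49, ASV51, ASV68, ASV70.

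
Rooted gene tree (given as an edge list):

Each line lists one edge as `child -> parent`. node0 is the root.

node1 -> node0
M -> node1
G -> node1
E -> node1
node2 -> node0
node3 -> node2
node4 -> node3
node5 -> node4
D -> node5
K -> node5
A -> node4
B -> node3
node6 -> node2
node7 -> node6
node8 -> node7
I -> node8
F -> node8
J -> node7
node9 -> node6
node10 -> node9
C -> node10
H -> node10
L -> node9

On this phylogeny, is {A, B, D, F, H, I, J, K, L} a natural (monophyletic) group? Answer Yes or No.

The MRCA of the listed taxa subtends ((((D,K),A),B),(((I,F),J),((C,H),L))).
That clade also contains C, which is not in the proposed group, so the group is not monophyletic.

No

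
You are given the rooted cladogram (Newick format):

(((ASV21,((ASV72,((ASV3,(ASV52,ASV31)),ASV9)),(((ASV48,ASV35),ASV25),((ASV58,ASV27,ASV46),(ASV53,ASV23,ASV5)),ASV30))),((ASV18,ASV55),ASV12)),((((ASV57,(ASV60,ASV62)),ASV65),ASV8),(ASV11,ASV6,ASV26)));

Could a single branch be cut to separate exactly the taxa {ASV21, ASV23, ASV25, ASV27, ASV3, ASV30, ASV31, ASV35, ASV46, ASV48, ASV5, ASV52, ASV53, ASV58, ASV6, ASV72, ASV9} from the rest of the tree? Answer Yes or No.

The MRCA of the listed taxa is the root, so the smallest clade containing them is the whole tree.
That clade also contains ASV11, ASV12, ASV18, ASV26, ASV55, ASV57, ASV60, ASV62, ASV65, ASV8, which are not in the proposed group, so the group is not monophyletic.

No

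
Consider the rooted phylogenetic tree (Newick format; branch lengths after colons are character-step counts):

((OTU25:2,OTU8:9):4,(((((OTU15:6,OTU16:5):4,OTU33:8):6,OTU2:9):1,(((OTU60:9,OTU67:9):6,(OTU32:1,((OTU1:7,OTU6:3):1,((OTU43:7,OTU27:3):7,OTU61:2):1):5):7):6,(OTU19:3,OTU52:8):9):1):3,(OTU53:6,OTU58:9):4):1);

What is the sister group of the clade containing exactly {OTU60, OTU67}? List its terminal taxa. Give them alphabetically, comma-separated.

The clade containing exactly {OTU60, OTU67} attaches to the tree at the node subtending ((OTU60,OTU67),(OTU32,((OTU1,OTU6),((OTU43,OTU27),OTU61)))).
The other lineage descending from that same node — the sister group — is (OTU32,((OTU1,OTU6),((OTU43,OTU27),OTU61))); its 6 tips in alphabetical order are the answer.

OTU1, OTU27, OTU32, OTU43, OTU6, OTU61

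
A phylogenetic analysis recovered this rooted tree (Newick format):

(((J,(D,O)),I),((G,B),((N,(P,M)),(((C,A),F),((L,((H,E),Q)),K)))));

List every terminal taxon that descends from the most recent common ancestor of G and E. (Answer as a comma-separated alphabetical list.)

Tracing G: it sits inside (G,B).
Tracing E: it sits inside (H,E).
The smallest clade enclosing both is ((G,B),((N,(P,M)),(((C,A),F),((L,((H,E),Q)),K)))); the answer is its 13 terminal taxa in alphabetical order.

A, B, C, E, F, G, H, K, L, M, N, P, Q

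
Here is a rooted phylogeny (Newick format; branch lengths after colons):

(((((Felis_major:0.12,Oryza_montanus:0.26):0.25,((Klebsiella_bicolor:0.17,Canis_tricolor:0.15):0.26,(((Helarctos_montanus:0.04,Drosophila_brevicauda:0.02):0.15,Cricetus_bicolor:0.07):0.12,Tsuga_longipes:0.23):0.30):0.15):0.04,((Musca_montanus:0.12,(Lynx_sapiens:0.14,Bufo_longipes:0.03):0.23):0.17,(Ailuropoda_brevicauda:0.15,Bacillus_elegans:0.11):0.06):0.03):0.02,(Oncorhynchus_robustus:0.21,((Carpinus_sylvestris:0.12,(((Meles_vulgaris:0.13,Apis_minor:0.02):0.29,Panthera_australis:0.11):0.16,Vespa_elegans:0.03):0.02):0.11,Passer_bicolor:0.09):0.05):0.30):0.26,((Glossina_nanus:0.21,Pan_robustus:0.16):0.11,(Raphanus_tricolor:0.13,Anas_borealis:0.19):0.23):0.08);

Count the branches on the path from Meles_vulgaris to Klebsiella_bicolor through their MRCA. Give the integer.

The MRCA of Meles_vulgaris and Klebsiella_bicolor is the node subtending ((((Felis_major,Oryza_montanus),((Klebsiella_bicolor,Canis_tricolor),(((Helarctos_montanus,Drosophila_brevicauda),Cricetus_bicolor),Tsuga_longipes))),((Musca_montanus,(Lynx_sapiens,Bufo_longipes)),(Ailuropoda_brevicauda,Bacillus_elegans))),(Oncorhynchus_robustus,((Carpinus_sylvestris,(((Meles_vulgaris,Apis_minor),Panthera_australis),Vespa_elegans)),Passer_bicolor))).
From Meles_vulgaris up to that node: 7 branches. From Klebsiella_bicolor up to the same node: 5 branches. Total: 7 + 5 = 12.

12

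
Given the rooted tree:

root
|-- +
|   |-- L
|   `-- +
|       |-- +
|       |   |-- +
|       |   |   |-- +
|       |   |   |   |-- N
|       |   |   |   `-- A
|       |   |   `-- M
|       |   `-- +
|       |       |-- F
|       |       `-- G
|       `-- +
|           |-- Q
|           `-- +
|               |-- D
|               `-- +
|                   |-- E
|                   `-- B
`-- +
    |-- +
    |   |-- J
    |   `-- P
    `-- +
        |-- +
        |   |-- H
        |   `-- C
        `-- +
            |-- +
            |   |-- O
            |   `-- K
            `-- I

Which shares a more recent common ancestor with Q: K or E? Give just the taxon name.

The MRCA of Q and E subtends (Q,(D,(E,B))) (4 taxa).
The MRCA of Q and K is the root, subtending the entire tree (17 taxa).
The first is nested inside the second, so Q shares a more recent common ancestor with E.

E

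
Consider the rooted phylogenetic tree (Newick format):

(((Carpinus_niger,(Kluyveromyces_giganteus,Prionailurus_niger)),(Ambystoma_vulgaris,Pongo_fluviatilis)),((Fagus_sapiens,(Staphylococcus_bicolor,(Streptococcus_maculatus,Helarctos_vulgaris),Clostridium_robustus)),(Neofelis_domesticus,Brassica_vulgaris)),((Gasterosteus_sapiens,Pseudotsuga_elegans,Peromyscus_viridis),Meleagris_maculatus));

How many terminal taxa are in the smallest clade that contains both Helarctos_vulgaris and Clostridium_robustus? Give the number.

The MRCA of Helarctos_vulgaris and Clostridium_robustus is the node subtending (Staphylococcus_bicolor,(Streptococcus_maculatus,Helarctos_vulgaris),Clostridium_robustus).
That clade contains 4 terminal taxa: Clostridium_robustus, Helarctos_vulgaris, Staphylococcus_bicolor, Streptococcus_maculatus.

4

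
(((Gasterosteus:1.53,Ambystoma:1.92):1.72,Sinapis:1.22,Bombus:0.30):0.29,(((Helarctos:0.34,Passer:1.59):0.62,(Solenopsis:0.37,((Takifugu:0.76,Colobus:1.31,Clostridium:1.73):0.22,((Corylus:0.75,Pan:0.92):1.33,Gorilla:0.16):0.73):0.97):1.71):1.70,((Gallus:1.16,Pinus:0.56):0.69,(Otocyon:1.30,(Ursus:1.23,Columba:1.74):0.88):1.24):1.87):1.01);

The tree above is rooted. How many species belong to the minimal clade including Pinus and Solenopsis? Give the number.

The MRCA of Pinus and Solenopsis is the node subtending (((Helarctos,Passer),(Solenopsis,((Takifugu,Colobus,Clostridium),((Corylus,Pan),Gorilla)))),((Gallus,Pinus),(Otocyon,(Ursus,Columba)))).
That clade contains 14 terminal taxa: Clostridium, Colobus, Columba, Corylus, Gallus, Gorilla, Helarctos, Otocyon, Pan, Passer, Pinus, Solenopsis, Takifugu, Ursus.

14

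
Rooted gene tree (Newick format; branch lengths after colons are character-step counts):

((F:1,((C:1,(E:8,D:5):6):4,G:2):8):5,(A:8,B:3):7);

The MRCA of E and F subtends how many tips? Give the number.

The MRCA of E and F is the node subtending (F,((C,(E,D)),G)).
That clade contains 5 terminal taxa: C, D, E, F, G.

5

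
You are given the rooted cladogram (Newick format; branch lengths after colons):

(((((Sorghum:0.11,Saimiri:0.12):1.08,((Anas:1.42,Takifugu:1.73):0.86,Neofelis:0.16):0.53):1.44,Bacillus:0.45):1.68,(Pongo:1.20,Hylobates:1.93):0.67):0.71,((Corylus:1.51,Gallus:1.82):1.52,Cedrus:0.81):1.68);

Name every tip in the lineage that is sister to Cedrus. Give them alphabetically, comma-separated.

Corylus, Gallus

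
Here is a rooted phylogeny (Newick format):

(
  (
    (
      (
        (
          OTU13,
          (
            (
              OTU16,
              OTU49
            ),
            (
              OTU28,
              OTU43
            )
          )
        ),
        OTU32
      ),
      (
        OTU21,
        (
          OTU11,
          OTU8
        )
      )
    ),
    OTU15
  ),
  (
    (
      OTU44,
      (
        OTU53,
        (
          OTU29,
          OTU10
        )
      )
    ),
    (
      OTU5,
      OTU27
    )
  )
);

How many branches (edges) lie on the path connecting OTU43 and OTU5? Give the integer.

10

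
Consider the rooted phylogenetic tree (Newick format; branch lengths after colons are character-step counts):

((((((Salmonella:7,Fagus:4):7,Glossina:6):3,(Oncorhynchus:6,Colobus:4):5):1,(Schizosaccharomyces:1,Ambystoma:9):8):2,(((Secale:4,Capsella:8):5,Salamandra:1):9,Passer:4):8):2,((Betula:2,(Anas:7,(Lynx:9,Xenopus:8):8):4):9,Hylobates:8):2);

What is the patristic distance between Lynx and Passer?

46

The path runs Lynx → … → MRCA → … → Passer; the MRCA is the root of the tree.
Branch lengths along that path: 9 + 8 + 4 + 9 + 2 + 2 + 8 + 4 = 46.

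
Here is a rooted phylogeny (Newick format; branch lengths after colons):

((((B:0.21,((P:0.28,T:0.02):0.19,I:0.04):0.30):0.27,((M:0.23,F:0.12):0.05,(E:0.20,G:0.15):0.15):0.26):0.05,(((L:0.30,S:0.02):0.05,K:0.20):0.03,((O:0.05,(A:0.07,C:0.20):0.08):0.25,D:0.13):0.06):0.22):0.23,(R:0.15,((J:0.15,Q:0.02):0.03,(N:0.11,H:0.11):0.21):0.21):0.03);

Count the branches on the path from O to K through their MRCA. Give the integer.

5

The MRCA of O and K is the node subtending (((L,S),K),((O,(A,C)),D)).
From O up to that node: 3 branches. From K up to the same node: 2 branches. Total: 3 + 2 = 5.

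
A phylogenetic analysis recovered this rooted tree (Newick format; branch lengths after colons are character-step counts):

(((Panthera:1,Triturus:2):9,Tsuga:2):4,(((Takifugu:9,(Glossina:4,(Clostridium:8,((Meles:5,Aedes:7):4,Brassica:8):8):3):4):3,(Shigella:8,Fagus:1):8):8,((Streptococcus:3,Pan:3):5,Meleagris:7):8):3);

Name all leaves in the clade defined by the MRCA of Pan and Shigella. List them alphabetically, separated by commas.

Aedes, Brassica, Clostridium, Fagus, Glossina, Meleagris, Meles, Pan, Shigella, Streptococcus, Takifugu

Tracing Pan: it sits inside (Streptococcus,Pan).
Tracing Shigella: it sits inside (Shigella,Fagus).
The smallest clade enclosing both is (((Takifugu,(Glossina,(Clostridium,((Meles,Aedes),Brassica)))),(Shigella,Fagus)),((Streptococcus,Pan),Meleagris)); the answer is its 11 terminal taxa in alphabetical order.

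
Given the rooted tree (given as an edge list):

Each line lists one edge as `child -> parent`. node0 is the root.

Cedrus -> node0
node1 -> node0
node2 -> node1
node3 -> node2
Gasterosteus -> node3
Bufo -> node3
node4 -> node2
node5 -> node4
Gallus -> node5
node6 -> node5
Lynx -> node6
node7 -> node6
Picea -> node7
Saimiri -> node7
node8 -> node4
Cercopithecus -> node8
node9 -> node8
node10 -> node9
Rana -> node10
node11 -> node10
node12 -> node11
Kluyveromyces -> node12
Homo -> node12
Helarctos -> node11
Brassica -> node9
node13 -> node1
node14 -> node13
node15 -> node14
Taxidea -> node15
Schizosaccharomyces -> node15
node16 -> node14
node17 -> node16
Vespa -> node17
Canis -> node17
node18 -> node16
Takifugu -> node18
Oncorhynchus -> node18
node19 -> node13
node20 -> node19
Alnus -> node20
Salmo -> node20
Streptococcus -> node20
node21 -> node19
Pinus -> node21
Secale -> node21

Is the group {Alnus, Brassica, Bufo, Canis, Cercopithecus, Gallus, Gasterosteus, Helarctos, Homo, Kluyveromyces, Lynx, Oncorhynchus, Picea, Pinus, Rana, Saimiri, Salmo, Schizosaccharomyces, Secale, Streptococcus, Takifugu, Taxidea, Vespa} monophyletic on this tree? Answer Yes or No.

The most recent common ancestor of these taxa subtends (((Gasterosteus,Bufo),((Gallus,(Lynx,(Picea,Saimiri))),(Cercopithecus,((Rana,((Kluyveromyces,Homo),Helarctos)),Brassica)))),(((Taxidea,Schizosaccharomyces),((Vespa,Canis),(Takifugu,Oncorhynchus))),((Alnus,Salmo,Streptococcus),(Pinus,Secale)))).
That clade has exactly 23 tips — every listed taxon and nothing else — so the group is monophyletic.

Yes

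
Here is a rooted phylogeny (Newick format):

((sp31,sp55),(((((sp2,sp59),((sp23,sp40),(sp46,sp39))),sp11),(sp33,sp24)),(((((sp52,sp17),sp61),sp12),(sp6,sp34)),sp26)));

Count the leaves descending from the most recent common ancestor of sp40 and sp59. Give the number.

6

The MRCA of sp40 and sp59 is the node subtending ((sp2,sp59),((sp23,sp40),(sp46,sp39))).
That clade contains 6 terminal taxa: sp2, sp23, sp39, sp40, sp46, sp59.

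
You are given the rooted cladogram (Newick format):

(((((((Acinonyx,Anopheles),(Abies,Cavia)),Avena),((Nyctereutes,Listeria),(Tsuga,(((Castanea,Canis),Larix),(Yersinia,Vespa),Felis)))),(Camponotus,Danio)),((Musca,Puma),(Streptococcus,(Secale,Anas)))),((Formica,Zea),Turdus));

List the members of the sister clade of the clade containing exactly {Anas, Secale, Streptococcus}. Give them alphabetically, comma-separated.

The clade containing exactly {Anas, Secale, Streptococcus} attaches to the tree at the node subtending ((Musca,Puma),(Streptococcus,(Secale,Anas))).
The other lineage descending from that same node — the sister group — is (Musca,Puma); its 2 tips in alphabetical order are the answer.

Musca, Puma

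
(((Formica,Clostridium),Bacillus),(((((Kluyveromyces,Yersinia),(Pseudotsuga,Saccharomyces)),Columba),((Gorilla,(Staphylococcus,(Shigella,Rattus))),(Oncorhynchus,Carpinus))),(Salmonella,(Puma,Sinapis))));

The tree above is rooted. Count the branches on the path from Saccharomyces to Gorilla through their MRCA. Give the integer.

7

The MRCA of Saccharomyces and Gorilla is the node subtending ((((Kluyveromyces,Yersinia),(Pseudotsuga,Saccharomyces)),Columba),((Gorilla,(Staphylococcus,(Shigella,Rattus))),(Oncorhynchus,Carpinus))).
From Saccharomyces up to that node: 4 branches. From Gorilla up to the same node: 3 branches. Total: 4 + 3 = 7.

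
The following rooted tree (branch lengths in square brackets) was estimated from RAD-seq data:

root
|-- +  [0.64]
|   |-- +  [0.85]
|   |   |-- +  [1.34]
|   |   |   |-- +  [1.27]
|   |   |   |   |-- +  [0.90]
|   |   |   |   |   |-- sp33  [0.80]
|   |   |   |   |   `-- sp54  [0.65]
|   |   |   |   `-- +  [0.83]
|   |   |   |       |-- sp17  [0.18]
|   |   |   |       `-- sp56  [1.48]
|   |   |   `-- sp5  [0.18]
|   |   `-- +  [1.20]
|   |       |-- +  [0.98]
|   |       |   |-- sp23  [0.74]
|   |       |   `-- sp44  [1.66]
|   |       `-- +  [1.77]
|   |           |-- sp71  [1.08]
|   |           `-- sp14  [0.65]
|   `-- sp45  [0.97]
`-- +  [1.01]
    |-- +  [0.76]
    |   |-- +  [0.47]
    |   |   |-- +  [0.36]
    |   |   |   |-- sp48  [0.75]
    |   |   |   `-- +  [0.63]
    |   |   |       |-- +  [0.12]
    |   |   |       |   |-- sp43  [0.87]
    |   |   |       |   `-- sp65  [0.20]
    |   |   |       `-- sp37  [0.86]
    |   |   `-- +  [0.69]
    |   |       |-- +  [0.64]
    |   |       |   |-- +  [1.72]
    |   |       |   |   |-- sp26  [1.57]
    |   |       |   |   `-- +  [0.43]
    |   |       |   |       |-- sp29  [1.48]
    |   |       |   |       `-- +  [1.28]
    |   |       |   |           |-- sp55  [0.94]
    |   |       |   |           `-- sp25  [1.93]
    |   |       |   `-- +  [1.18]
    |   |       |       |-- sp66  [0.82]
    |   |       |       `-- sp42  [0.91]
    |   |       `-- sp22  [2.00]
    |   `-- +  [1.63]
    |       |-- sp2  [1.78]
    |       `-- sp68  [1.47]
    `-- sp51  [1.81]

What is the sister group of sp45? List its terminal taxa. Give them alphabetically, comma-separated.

sp45 attaches to the tree at the node subtending (((((sp33,sp54),(sp17,sp56)),sp5),((sp23,sp44),(sp71,sp14))),sp45).
The other lineage descending from that same node — the sister group — is ((((sp33,sp54),(sp17,sp56)),sp5),((sp23,sp44),(sp71,sp14))); its 9 tips in alphabetical order are the answer.

sp14, sp17, sp23, sp33, sp44, sp5, sp54, sp56, sp71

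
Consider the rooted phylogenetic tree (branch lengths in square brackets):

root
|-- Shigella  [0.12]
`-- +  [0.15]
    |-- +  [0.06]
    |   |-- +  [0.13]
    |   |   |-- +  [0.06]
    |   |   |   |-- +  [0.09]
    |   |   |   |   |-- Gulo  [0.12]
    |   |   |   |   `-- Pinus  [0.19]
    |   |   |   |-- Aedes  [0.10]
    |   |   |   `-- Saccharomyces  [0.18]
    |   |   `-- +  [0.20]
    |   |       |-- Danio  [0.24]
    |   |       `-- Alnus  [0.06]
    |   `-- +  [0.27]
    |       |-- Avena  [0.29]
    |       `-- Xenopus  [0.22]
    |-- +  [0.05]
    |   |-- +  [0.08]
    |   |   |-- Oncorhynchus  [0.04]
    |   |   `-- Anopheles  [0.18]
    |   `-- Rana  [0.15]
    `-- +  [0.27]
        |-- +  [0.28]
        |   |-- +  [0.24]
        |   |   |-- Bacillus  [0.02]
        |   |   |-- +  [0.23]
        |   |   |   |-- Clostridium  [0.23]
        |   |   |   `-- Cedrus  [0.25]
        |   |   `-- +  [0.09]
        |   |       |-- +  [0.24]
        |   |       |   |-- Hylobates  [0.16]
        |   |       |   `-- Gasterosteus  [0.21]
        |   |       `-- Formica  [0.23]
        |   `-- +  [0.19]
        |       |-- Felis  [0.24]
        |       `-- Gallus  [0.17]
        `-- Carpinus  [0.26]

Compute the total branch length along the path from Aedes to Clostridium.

The path runs Aedes → … → MRCA → … → Clostridium; the MRCA is the node subtending (((((Gulo,Pinus),Aedes,Saccharomyces),(Danio,Alnus)),(Avena,Xenopus)),((Oncorhynchus,Anopheles),Rana),(((Bacillus,(Clostridium,Cedrus),((Hylobates,Gasterosteus),Formica)),(Felis,Gallus)),Carpinus)).
Branch lengths along that path: 0.10 + 0.06 + 0.13 + 0.06 + 0.27 + 0.28 + 0.24 + 0.23 + 0.23 = 1.60.

1.60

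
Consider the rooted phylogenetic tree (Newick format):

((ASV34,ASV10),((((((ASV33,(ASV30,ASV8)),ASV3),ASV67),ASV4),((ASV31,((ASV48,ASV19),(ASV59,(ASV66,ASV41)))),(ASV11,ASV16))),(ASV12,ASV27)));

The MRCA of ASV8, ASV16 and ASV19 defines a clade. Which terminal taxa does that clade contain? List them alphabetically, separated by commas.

ASV11, ASV16, ASV19, ASV3, ASV30, ASV31, ASV33, ASV4, ASV41, ASV48, ASV59, ASV66, ASV67, ASV8

Tracing ASV8: it sits inside (ASV30,ASV8).
Tracing ASV16: it sits inside (ASV11,ASV16).
Tracing ASV19: it sits inside (ASV48,ASV19).
The smallest clade enclosing all 3 is (((((ASV33,(ASV30,ASV8)),ASV3),ASV67),ASV4),((ASV31,((ASV48,ASV19),(ASV59,(ASV66,ASV41)))),(ASV11,ASV16))); the answer is its 14 terminal taxa in alphabetical order.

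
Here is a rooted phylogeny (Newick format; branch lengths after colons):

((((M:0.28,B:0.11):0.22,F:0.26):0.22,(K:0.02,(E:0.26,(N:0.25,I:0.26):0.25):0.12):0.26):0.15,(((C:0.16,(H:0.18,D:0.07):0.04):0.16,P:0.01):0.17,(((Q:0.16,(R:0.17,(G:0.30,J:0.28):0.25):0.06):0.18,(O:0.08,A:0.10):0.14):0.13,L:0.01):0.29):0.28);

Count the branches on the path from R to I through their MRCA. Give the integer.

11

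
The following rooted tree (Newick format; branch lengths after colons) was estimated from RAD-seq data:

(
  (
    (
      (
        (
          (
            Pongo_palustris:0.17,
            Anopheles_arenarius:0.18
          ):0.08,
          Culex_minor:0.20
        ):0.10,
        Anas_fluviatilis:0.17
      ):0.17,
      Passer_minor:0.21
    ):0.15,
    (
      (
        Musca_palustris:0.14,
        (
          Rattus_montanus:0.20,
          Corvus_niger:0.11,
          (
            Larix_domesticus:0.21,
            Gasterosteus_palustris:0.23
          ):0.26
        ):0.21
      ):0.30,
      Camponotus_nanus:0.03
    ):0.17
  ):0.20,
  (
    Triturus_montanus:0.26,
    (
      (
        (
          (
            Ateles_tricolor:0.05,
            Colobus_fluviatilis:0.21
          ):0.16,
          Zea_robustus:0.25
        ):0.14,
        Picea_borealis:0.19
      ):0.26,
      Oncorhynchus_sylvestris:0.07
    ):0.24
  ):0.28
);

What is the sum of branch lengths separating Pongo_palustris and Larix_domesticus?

1.82

The path runs Pongo_palustris → … → MRCA → … → Larix_domesticus; the MRCA is the node subtending (((((Pongo_palustris,Anopheles_arenarius),Culex_minor),Anas_fluviatilis),Passer_minor),((Musca_palustris,(Rattus_montanus,Corvus_niger,(Larix_domesticus,Gasterosteus_palustris))),Camponotus_nanus)).
Branch lengths along that path: 0.17 + 0.08 + 0.10 + 0.17 + 0.15 + 0.17 + 0.30 + 0.21 + 0.26 + 0.21 = 1.82.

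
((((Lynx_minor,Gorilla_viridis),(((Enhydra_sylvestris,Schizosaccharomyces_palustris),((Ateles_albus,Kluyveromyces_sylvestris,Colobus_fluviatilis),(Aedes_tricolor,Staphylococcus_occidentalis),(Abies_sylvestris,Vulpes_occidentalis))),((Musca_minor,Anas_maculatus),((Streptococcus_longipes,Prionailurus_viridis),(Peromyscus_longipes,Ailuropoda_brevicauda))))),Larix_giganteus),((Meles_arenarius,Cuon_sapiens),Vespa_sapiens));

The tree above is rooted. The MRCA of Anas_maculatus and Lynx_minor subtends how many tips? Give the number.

17

The MRCA of Anas_maculatus and Lynx_minor is the node subtending ((Lynx_minor,Gorilla_viridis),(((Enhydra_sylvestris,Schizosaccharomyces_palustris),((Ateles_albus,Kluyveromyces_sylvestris,Colobus_fluviatilis),(Aedes_tricolor,Staphylococcus_occidentalis),(Abies_sylvestris,Vulpes_occidentalis))),((Musca_minor,Anas_maculatus),((Streptococcus_longipes,Prionailurus_viridis),(Peromyscus_longipes,Ailuropoda_brevicauda))))).
That clade contains 17 terminal taxa: Abies_sylvestris, Aedes_tricolor, Ailuropoda_brevicauda, Anas_maculatus, Ateles_albus, Colobus_fluviatilis, Enhydra_sylvestris, Gorilla_viridis, Kluyveromyces_sylvestris, Lynx_minor, Musca_minor, Peromyscus_longipes, Prionailurus_viridis, Schizosaccharomyces_palustris, Staphylococcus_occidentalis, Streptococcus_longipes, Vulpes_occidentalis.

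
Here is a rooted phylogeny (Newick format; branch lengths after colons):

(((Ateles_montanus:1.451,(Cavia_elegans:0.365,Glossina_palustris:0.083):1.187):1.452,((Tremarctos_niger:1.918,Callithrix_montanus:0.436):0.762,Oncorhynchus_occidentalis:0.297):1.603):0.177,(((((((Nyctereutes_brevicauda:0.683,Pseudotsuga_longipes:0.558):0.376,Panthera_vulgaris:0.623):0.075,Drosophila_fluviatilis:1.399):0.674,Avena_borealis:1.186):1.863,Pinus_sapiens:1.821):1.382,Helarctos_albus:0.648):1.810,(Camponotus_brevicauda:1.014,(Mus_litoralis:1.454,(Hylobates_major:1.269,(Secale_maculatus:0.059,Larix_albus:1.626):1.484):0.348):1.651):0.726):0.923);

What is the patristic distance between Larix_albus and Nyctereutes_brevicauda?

12.698

The path runs Larix_albus → … → MRCA → … → Nyctereutes_brevicauda; the MRCA is the node subtending (((((((Nyctereutes_brevicauda,Pseudotsuga_longipes),Panthera_vulgaris),Drosophila_fluviatilis),Avena_borealis),Pinus_sapiens),Helarctos_albus),(Camponotus_brevicauda,(Mus_litoralis,(Hylobates_major,(Secale_maculatus,Larix_albus))))).
Branch lengths along that path: 1.626 + 1.484 + 0.348 + 1.651 + 0.726 + 1.810 + 1.382 + 1.863 + 0.674 + 0.075 + 0.376 + 0.683 = 12.698.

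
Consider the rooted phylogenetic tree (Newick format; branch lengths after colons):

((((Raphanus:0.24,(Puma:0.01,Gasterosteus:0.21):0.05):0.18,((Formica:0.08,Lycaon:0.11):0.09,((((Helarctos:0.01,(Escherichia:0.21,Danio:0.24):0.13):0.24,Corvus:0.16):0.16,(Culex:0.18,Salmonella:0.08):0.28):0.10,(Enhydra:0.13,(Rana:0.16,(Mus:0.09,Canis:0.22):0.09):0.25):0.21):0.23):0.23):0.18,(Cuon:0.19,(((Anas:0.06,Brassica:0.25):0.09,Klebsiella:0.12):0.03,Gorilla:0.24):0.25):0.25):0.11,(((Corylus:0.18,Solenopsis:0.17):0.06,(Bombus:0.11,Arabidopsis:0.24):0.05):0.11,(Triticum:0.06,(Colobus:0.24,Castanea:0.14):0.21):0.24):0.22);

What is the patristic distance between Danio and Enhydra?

The path runs Danio → … → MRCA → … → Enhydra; the MRCA is the node subtending ((((Helarctos,(Escherichia,Danio)),Corvus),(Culex,Salmonella)),(Enhydra,(Rana,(Mus,Canis)))).
Branch lengths along that path: 0.24 + 0.13 + 0.24 + 0.16 + 0.10 + 0.21 + 0.13 = 1.21.

1.21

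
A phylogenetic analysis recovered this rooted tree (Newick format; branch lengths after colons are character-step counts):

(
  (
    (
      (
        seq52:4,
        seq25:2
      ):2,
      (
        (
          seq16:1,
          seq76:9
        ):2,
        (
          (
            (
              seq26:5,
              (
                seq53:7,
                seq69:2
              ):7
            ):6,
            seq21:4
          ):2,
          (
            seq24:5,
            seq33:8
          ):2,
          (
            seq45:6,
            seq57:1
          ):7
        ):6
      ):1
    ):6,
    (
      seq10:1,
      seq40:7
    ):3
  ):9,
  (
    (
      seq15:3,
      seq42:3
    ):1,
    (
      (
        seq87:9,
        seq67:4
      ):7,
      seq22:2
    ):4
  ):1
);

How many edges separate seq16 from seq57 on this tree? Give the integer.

5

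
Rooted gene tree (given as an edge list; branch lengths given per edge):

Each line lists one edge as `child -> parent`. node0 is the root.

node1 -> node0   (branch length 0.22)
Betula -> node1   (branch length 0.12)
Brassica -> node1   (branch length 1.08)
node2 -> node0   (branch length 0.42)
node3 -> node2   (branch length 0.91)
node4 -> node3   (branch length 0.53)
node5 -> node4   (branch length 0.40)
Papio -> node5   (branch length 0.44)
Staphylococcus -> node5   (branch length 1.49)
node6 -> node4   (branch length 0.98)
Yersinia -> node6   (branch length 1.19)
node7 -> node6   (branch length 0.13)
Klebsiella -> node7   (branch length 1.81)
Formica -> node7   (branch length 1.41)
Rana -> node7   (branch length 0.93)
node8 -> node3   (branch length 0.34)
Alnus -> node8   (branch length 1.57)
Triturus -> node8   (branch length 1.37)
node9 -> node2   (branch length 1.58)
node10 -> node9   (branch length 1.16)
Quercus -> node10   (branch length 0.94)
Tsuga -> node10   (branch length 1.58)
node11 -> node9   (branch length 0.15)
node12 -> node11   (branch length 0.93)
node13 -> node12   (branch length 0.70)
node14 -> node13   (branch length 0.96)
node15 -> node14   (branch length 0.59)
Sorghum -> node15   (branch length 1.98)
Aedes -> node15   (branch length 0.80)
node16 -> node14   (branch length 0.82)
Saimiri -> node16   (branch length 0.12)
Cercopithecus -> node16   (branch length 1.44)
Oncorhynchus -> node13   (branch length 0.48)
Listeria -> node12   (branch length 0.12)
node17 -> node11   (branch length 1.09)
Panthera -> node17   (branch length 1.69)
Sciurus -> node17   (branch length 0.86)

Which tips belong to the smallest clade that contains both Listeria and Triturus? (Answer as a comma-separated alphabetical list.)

Tracing Listeria: it sits inside ((((Sorghum,Aedes),(Saimiri,Cercopithecus)),Oncorhynchus),Listeria).
Tracing Triturus: it sits inside (Alnus,Triturus).
The smallest clade enclosing both is ((((Papio,Staphylococcus),(Yersinia,(Klebsiella,Formica,Rana))),(Alnus,Triturus)),((Quercus,Tsuga),(((((Sorghum,Aedes),(Saimiri,Cercopithecus)),Oncorhynchus),Listeria),(Panthera,Sciurus)))); the answer is its 18 terminal taxa in alphabetical order.

Aedes, Alnus, Cercopithecus, Formica, Klebsiella, Listeria, Oncorhynchus, Panthera, Papio, Quercus, Rana, Saimiri, Sciurus, Sorghum, Staphylococcus, Triturus, Tsuga, Yersinia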